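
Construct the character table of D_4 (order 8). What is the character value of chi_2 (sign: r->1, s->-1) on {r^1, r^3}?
Conjugacy classes: {e} of size 1, {r^2} of size 1, {r^1, r^3} of size 2, {s, sr^2, ...} of size 2, {sr, sr^3, ...} of size 2.
Character table:
  irrep \ class              {e} (size 1)  {r^2} (size 1)  {r^1, r^3} (size 2)  {s, sr^2, ...} (size 2)  {sr, sr^3, ...} (size 2)
  chi_1 (triv)               1             1               1                    1                        1                       
  chi_2 (sign: r->1, s->-1)  1             1               1                    -1                       -1                      
  chi_3 (r->-1, s->1)        1             1               -1                   1                        -1                      
  chi_4 (r->-1, s->-1)       1             1               -1                   -1                       1                       
  chi_5 (2d, j=1)            2             -2              0                    0                        0                       

Spot check: chi_2 (sign: r->1, s->-1) on {r^1, r^3} = 1.

Justification: D_4 has order 2*4 = 8 with 5 conjugacy classes, hence 5 irreducibles. Sum of squared dims 1 + 1 + 1 + 1 + 4 = 8 = |G|. Linear characters come from the abelianisation; the 2-dimensional irreps have character r^k -> 2*cos(2*pi*j*k/4), reflections -> 0.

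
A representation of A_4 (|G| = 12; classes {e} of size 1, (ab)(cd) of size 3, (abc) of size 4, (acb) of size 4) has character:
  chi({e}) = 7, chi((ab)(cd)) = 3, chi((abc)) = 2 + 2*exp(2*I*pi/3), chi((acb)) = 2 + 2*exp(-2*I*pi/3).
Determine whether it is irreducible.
Not irreducible (reducible): <chi, chi> = 9 > 1.

Solution. <chi, chi> = (1/|G|) sum_C |C| * |chi(C)|^2 = (1/12)[1*|7|^2 + 3*|3|^2 + 4*|2 + 2*exp(2*I*pi/3)|^2 + 4*|2 + 2*exp(-2*I*pi/3)|^2]
  = (1/12)[(49) + (27) + (16) + (16)] = 108/12 = 9.
(Exp terms are combined using exp(i*s)*conj(exp(i*t)) = exp(i*(s-t)), and sums of them are collapsed using the identity that for every m > 1 the m distinct m-th roots of unity sum to 0, e.g. 1 + exp(2*I*pi/3) + exp(-2*I*pi/3) = 0.)
A character is irreducible iff <chi, chi> = 1, so this representation is reducible.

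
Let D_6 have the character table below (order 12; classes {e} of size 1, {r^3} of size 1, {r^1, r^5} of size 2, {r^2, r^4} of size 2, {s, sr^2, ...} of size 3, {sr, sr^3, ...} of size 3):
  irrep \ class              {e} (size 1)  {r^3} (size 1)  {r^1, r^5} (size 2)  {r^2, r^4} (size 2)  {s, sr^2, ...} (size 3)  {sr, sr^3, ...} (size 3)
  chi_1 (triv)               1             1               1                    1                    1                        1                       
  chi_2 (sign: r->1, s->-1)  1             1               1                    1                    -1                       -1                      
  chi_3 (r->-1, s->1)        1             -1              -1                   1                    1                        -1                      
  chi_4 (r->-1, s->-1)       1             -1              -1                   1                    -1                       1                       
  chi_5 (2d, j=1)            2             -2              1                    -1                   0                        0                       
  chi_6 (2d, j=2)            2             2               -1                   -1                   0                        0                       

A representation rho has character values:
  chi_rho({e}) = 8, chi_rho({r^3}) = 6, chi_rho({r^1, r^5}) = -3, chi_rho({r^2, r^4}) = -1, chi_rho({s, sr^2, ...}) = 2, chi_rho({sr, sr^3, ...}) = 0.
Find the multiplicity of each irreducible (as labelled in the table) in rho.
Multiplicities: chi_1: 1, chi_2: 0, chi_3: 1, chi_4: 0, chi_5: 0, chi_6: 3.

Working: Use <chi_rho, chi> = (1/|G|) sum_C |C| * chi_rho(C) * conj(chi(C)) with |G| = 12 for each irreducible chi in the table:
  <chi_rho, chi_1> = (1/12)[1*(8)*conj(1) + 1*(6)*conj(1) + 2*(-3)*conj(1) + 2*(-1)*conj(1) + 3*(2)*conj(1) + 3*(0)*conj(1)]
      = (1/12)[(8) + (6) + (-6) + (-2) + (6) + (0)] = 12/12 = 1
  <chi_rho, chi_2> = (1/12)[1*(8)*conj(1) + 1*(6)*conj(1) + 2*(-3)*conj(1) + 2*(-1)*conj(1) + 3*(2)*conj(-1) + 3*(0)*conj(-1)]
      = (1/12)[(8) + (6) + (-6) + (-2) + (-6) + (0)] = 0/12 = 0
  <chi_rho, chi_3> = (1/12)[1*(8)*conj(1) + 1*(6)*conj(-1) + 2*(-3)*conj(-1) + 2*(-1)*conj(1) + 3*(2)*conj(1) + 3*(0)*conj(-1)]
      = (1/12)[(8) + (-6) + (6) + (-2) + (6) + (0)] = 12/12 = 1
  <chi_rho, chi_4> = (1/12)[1*(8)*conj(1) + 1*(6)*conj(-1) + 2*(-3)*conj(-1) + 2*(-1)*conj(1) + 3*(2)*conj(-1) + 3*(0)*conj(1)]
      = (1/12)[(8) + (-6) + (6) + (-2) + (-6) + (0)] = 0/12 = 0
  <chi_rho, chi_5> = (1/12)[1*(8)*conj(2) + 1*(6)*conj(-2) + 2*(-3)*conj(1) + 2*(-1)*conj(-1) + 3*(2)*conj(0) + 3*(0)*conj(0)]
      = (1/12)[(16) + (-12) + (-6) + (2) + (0) + (0)] = 0/12 = 0
  <chi_rho, chi_6> = (1/12)[1*(8)*conj(2) + 1*(6)*conj(2) + 2*(-3)*conj(-1) + 2*(-1)*conj(-1) + 3*(2)*conj(0) + 3*(0)*conj(0)]
      = (1/12)[(16) + (12) + (6) + (2) + (0) + (0)] = 36/12 = 3
Dimension check: dim(rho) = sum (mult * dim) = 1*1 + 0*1 + 1*1 + 0*1 + 0*2 + 3*2 = 8 = chi_rho(e) = 8.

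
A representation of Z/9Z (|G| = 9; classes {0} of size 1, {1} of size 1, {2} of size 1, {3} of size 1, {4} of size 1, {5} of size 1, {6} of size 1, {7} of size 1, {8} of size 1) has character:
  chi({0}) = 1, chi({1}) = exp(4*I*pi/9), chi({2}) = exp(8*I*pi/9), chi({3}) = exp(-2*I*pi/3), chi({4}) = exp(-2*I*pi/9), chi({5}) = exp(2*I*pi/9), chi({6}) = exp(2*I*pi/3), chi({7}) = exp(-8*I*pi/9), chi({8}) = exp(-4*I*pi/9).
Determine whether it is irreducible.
Irreducible: <chi, chi> = 1.

Reasoning: <chi, chi> = (1/|G|) sum_C |C| * |chi(C)|^2 = (1/9)[1*|1|^2 + 1*|exp(4*I*pi/9)|^2 + 1*|exp(8*I*pi/9)|^2 + 1*|exp(-2*I*pi/3)|^2 + 1*|exp(-2*I*pi/9)|^2 + 1*|exp(2*I*pi/9)|^2 + 1*|exp(2*I*pi/3)|^2 + 1*|exp(-8*I*pi/9)|^2 + 1*|exp(-4*I*pi/9)|^2]
  = (1/9)[(1) + (1) + (1) + (1) + (1) + (1) + (1) + (1) + (1)] = 9/9 = 1.
(Exp terms are combined using exp(i*s)*conj(exp(i*t)) = exp(i*(s-t)), and sums of them are collapsed using the identity that for every m > 1 the m distinct m-th roots of unity sum to 0, e.g. 1 + exp(2*I*pi/3) + exp(-2*I*pi/3) = 0.)
A character is irreducible iff <chi, chi> = 1, so this representation is irreducible.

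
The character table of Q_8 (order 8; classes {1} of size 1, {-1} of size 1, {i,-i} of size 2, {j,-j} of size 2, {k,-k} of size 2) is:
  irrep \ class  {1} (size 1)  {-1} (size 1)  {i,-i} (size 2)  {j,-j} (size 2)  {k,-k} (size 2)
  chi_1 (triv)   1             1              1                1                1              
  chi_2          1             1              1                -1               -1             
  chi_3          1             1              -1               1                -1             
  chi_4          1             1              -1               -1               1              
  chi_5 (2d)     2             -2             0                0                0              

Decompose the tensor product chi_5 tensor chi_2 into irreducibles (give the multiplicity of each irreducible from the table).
chi_5 tensor chi_2 = chi_5 (all other irreducibles have multiplicity 0).

Solution. The character of a tensor product is the pointwise product (chi_5 * chi_2)(C) = chi_5(C) * chi_2(C):
  {1}: (2)*(1), {-1}: (-2)*(1), {i,-i}: (0)*(1), {j,-j}: (0)*(-1), {k,-k}: (0)*(-1)
so (chi_5 * chi_2) takes values
  {1} -> 2, {-1} -> -2, {i,-i} -> 0, {j,-j} -> 0, {k,-k} -> 0.
Now take the inner product of this character with each irreducible chi from the table, <chi_5*chi_2, chi> = (1/8) sum_C |C| (chi_5*chi_2)(C) conj(chi(C)):
  <chi_5*chi_2, chi_1> = (1/8)[1*(2)*conj(1) + 1*(-2)*conj(1) + 2*(0)*conj(1) + 2*(0)*conj(1) + 2*(0)*conj(1)]
      = (1/8)[(2) + (-2) + (0) + (0) + (0)] = 0/8 = 0
  <chi_5*chi_2, chi_2> = (1/8)[1*(2)*conj(1) + 1*(-2)*conj(1) + 2*(0)*conj(1) + 2*(0)*conj(-1) + 2*(0)*conj(-1)]
      = (1/8)[(2) + (-2) + (0) + (0) + (0)] = 0/8 = 0
  <chi_5*chi_2, chi_3> = (1/8)[1*(2)*conj(1) + 1*(-2)*conj(1) + 2*(0)*conj(-1) + 2*(0)*conj(1) + 2*(0)*conj(-1)]
      = (1/8)[(2) + (-2) + (0) + (0) + (0)] = 0/8 = 0
  <chi_5*chi_2, chi_4> = (1/8)[1*(2)*conj(1) + 1*(-2)*conj(1) + 2*(0)*conj(-1) + 2*(0)*conj(-1) + 2*(0)*conj(1)]
      = (1/8)[(2) + (-2) + (0) + (0) + (0)] = 0/8 = 0
  <chi_5*chi_2, chi_5> = (1/8)[1*(2)*conj(2) + 1*(-2)*conj(-2) + 2*(0)*conj(0) + 2*(0)*conj(0) + 2*(0)*conj(0)]
      = (1/8)[(4) + (4) + (0) + (0) + (0)] = 8/8 = 1
Hence the multiplicities are chi_5: 1. Dimension check: dim(chi_5)*dim(chi_2) = 2*1 = 2 and sum (mult * dim) = 1*2 = 2.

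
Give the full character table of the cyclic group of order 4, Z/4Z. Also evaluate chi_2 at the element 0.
Character table of Z/4Z (irreps indexed chi_0,...,chi_3 with chi_k(m) = zeta_4^(k*m), zeta_4 = exp(2*pi*i/4)):
  irrep \ class  {0} (size 1)  {1} (size 1)  {2} (size 1)  {3} (size 1)
  chi_0          1             1             1             1           
  chi_1          1             I             -1            -I          
  chi_2          1             -1            1             -1          
  chi_3          1             -I            -1            I           

Spot check: chi_2(0) = zeta_4^(2*0) = zeta_4^0 = 1.

Argument: Z/4Z is abelian, so all 4 irreducible complex representations are 1-dimensional. They are given by chi_k(m) = zeta_4^(k*m) for k = 0,...,3. Row orthogonality: sum_m chi_k(m) conj(chi_l(m)) = 4 * [k = l].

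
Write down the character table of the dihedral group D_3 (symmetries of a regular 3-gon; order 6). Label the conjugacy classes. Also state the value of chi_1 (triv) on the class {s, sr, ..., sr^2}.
Conjugacy classes: {e} of size 1, {r^1, r^2} of size 2, {s, sr, ..., sr^2} of size 3.
Character table:
  irrep \ class              {e} (size 1)  {r^1, r^2} (size 2)  {s, sr, ..., sr^2} (size 3)
  chi_1 (triv)               1             1                    1                          
  chi_2 (sign: r->1, s->-1)  1             1                    -1                         
  chi_3 (2d, j=1)            2             -1                   0                          

Spot check: chi_1 (triv) on {s, sr, ..., sr^2} = 1.

Working: D_3 has order 2*3 = 6 with 3 conjugacy classes, hence 3 irreducibles. Sum of squared dims 1 + 1 + 4 = 6 = |G|. Linear characters come from the abelianisation; the 2-dimensional irreps have character r^k -> 2*cos(2*pi*j*k/3), reflections -> 0.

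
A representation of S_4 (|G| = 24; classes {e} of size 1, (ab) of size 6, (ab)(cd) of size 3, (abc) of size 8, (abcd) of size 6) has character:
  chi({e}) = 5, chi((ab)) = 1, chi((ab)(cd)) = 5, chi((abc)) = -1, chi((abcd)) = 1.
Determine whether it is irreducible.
Not irreducible (reducible): <chi, chi> = 5 > 1.

Explanation: <chi, chi> = (1/|G|) sum_C |C| * |chi(C)|^2 = (1/24)[1*|5|^2 + 6*|1|^2 + 3*|5|^2 + 8*|-1|^2 + 6*|1|^2]
  = (1/24)[(25) + (6) + (75) + (8) + (6)] = 120/24 = 5.
A character is irreducible iff <chi, chi> = 1, so this representation is reducible.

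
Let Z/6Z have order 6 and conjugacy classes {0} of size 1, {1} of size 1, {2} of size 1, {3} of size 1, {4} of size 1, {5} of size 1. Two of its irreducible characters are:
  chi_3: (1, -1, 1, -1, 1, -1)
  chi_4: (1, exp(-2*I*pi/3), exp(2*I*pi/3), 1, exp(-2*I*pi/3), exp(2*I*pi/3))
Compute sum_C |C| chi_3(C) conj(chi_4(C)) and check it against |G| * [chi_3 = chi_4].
Sum = 0; so <chi_3, chi_4> = 0 (distinct irreducibles are orthogonal).

Compute term by term over conjugacy classes (|C| * chi_3(C) * conj(chi_4(C))):
  1*(1)*conj(1) + 1*(-1)*conj(exp(-2*I*pi/3)) + 1*(1)*conj(exp(2*I*pi/3)) + 1*(-1)*conj(1) + 1*(1)*conj(exp(-2*I*pi/3)) + 1*(-1)*conj(exp(2*I*pi/3))
  = (1) + (-exp(2*I*pi/3)) + (exp(-2*I*pi/3)) + (-1) + (exp(2*I*pi/3)) + (-exp(-2*I*pi/3))
  = 0.
(Exp terms are combined using exp(i*s)*conj(exp(i*t)) = exp(i*(s-t)), and sums of them are collapsed using the identity that for every m > 1 the m distinct m-th roots of unity sum to 0, e.g. 1 + exp(2*I*pi/3) + exp(-2*I*pi/3) = 0.)
Dividing by |G| = 6 gives 0/6 = 0, matching the row-orthogonality relation <chi_3, chi_4> = [chi_3 = chi_4].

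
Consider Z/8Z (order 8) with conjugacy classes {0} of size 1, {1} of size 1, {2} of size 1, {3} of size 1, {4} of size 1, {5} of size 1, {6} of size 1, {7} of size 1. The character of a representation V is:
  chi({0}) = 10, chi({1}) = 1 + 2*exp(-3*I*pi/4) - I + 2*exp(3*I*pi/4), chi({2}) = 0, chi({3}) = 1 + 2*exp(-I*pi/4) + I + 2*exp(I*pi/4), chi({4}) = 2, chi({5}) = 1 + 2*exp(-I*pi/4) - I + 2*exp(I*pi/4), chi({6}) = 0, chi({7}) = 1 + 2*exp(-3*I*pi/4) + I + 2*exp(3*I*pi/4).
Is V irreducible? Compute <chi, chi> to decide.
Not irreducible (reducible): <chi, chi> = 18 > 1.

<chi, chi> = (1/|G|) sum_C |C| * |chi(C)|^2 = (1/8)[1*|10|^2 + 1*|1 + 2*exp(-3*I*pi/4) - I + 2*exp(3*I*pi/4)|^2 + 1*|0|^2 + 1*|1 + 2*exp(-I*pi/4) + I + 2*exp(I*pi/4)|^2 + 1*|2|^2 + 1*|1 + 2*exp(-I*pi/4) - I + 2*exp(I*pi/4)|^2 + 1*|0|^2 + 1*|1 + 2*exp(-3*I*pi/4) + I + 2*exp(3*I*pi/4)|^2]
  = (1/8)[(100) + (10 + 4*exp(-3*I*pi/4) + 4*exp(3*I*pi/4)) + (0) + (10 + 4*exp(-I*pi/4) + 4*exp(I*pi/4)) + (4) + (10 + 4*exp(-I*pi/4) + 4*exp(I*pi/4)) + (0) + (10 + 4*exp(-3*I*pi/4) + 4*exp(3*I*pi/4))] = 144/8 = 18.
(Exp terms are combined using exp(i*s)*conj(exp(i*t)) = exp(i*(s-t)), and sums of them are collapsed using the identity that for every m > 1 the m distinct m-th roots of unity sum to 0, e.g. 1 + exp(2*I*pi/3) + exp(-2*I*pi/3) = 0.)
A character is irreducible iff <chi, chi> = 1, so this representation is reducible.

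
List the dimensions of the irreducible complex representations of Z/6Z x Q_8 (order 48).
Dimensions: 1, 1, 1, 1, 1, 1, 1, 1, 1, 1, 1, 1, 1, 1, 1, 1, 1, 1, 1, 1, 1, 1, 1, 1, 2, 2, 2, 2, 2, 2

Justification: There are 30 irreducibles (= number of conjugacy classes). Their dimensions d_i satisfy sum d_i^2 = |G| = 48: 1 + 1 + 1 + 1 + 1 + 1 + 1 + 1 + 1 + 1 + 1 + 1 + 1 + 1 + 1 + 1 + 1 + 1 + 1 + 1 + 1 + 1 + 1 + 1 + 4 + 4 + 4 + 4 + 4 + 4 = 48. (For the product with Z/6Z: each of the 6 1-dim characters of Z/6Z tensors with each irrep of Q_8, giving 6 copies of each Q_8-dimension.)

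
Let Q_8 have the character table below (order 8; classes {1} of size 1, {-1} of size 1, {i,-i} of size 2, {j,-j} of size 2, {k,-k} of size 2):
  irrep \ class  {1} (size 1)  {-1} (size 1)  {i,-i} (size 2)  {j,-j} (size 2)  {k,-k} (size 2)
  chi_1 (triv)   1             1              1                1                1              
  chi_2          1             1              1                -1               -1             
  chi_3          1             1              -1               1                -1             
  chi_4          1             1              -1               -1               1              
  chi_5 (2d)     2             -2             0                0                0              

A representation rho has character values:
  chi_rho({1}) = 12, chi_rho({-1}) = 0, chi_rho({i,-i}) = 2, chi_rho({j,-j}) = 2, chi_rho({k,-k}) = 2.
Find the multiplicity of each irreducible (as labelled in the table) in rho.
Multiplicities: chi_1: 3, chi_2: 1, chi_3: 1, chi_4: 1, chi_5: 3.

Details: Use <chi_rho, chi> = (1/|G|) sum_C |C| * chi_rho(C) * conj(chi(C)) with |G| = 8 for each irreducible chi in the table:
  <chi_rho, chi_1> = (1/8)[1*(12)*conj(1) + 1*(0)*conj(1) + 2*(2)*conj(1) + 2*(2)*conj(1) + 2*(2)*conj(1)]
      = (1/8)[(12) + (0) + (4) + (4) + (4)] = 24/8 = 3
  <chi_rho, chi_2> = (1/8)[1*(12)*conj(1) + 1*(0)*conj(1) + 2*(2)*conj(1) + 2*(2)*conj(-1) + 2*(2)*conj(-1)]
      = (1/8)[(12) + (0) + (4) + (-4) + (-4)] = 8/8 = 1
  <chi_rho, chi_3> = (1/8)[1*(12)*conj(1) + 1*(0)*conj(1) + 2*(2)*conj(-1) + 2*(2)*conj(1) + 2*(2)*conj(-1)]
      = (1/8)[(12) + (0) + (-4) + (4) + (-4)] = 8/8 = 1
  <chi_rho, chi_4> = (1/8)[1*(12)*conj(1) + 1*(0)*conj(1) + 2*(2)*conj(-1) + 2*(2)*conj(-1) + 2*(2)*conj(1)]
      = (1/8)[(12) + (0) + (-4) + (-4) + (4)] = 8/8 = 1
  <chi_rho, chi_5> = (1/8)[1*(12)*conj(2) + 1*(0)*conj(-2) + 2*(2)*conj(0) + 2*(2)*conj(0) + 2*(2)*conj(0)]
      = (1/8)[(24) + (0) + (0) + (0) + (0)] = 24/8 = 3
Dimension check: dim(rho) = sum (mult * dim) = 3*1 + 1*1 + 1*1 + 1*1 + 3*2 = 12 = chi_rho(e) = 12.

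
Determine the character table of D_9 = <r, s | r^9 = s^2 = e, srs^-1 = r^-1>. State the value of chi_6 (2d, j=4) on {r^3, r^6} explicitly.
Conjugacy classes: {e} of size 1, {r^1, r^8} of size 2, {r^2, r^7} of size 2, {r^3, r^6} of size 2, {r^4, r^5} of size 2, {s, sr, ..., sr^8} of size 9.
Character table:
  irrep \ class              {e} (size 1)  {r^1, r^8} (size 2)  {r^2, r^7} (size 2)  {r^3, r^6} (size 2)  {r^4, r^5} (size 2)  {s, sr, ..., sr^8} (size 9)
  chi_1 (triv)               1             1                    1                    1                    1                    1                          
  chi_2 (sign: r->1, s->-1)  1             1                    1                    1                    1                    -1                         
  chi_3 (2d, j=1)            2             2*cos(2*pi/9)        2*cos(4*pi/9)        -1                   -2*cos(pi/9)         0                          
  chi_4 (2d, j=2)            2             2*cos(4*pi/9)        -2*cos(pi/9)         -1                   2*cos(2*pi/9)        0                          
  chi_5 (2d, j=3)            2             -1                   -1                   2                    -1                   0                          
  chi_6 (2d, j=4)            2             -2*cos(pi/9)         2*cos(2*pi/9)        -1                   2*cos(4*pi/9)        0                          

Spot check: chi_6 (2d, j=4) on {r^3, r^6} = -1.

Explanation: D_9 has order 2*9 = 18 with 6 conjugacy classes, hence 6 irreducibles. Sum of squared dims 1 + 1 + 4 + 4 + 4 + 4 = 18 = |G|. Linear characters come from the abelianisation; the 2-dimensional irreps have character r^k -> 2*cos(2*pi*j*k/9), reflections -> 0.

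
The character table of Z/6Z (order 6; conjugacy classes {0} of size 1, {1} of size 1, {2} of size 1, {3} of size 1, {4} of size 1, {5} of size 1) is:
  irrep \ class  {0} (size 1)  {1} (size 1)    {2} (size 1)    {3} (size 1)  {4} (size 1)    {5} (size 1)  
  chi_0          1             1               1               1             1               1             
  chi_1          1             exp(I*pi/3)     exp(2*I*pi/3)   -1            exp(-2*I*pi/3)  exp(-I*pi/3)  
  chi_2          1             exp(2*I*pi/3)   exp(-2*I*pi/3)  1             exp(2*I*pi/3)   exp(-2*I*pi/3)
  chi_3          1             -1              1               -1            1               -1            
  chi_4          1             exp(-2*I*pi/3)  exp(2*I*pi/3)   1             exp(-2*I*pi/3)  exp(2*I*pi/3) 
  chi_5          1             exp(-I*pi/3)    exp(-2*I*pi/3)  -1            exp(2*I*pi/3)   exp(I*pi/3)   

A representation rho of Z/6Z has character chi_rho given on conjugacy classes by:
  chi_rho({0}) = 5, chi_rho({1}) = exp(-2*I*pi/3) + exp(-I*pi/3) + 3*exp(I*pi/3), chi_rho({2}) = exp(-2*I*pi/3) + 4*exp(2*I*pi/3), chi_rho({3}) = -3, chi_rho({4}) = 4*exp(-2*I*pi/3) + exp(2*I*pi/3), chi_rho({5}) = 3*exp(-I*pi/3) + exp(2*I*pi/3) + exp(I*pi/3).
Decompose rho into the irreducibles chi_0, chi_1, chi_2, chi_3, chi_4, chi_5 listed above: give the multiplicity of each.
Multiplicities: chi_0: 0, chi_1: 3, chi_2: 0, chi_3: 0, chi_4: 1, chi_5: 1.

Explanation: Use <chi_rho, chi> = (1/|G|) sum_C |C| * chi_rho(C) * conj(chi(C)) with |G| = 6 for each irreducible chi in the table:
  <chi_rho, chi_0> = (1/6)[1*(5)*conj(1) + 1*(exp(-2*I*pi/3) + exp(-I*pi/3) + 3*exp(I*pi/3))*conj(1) + 1*(exp(-2*I*pi/3) + 4*exp(2*I*pi/3))*conj(1) + 1*(-3)*conj(1) + 1*(4*exp(-2*I*pi/3) + exp(2*I*pi/3))*conj(1) + 1*(3*exp(-I*pi/3) + exp(2*I*pi/3) + exp(I*pi/3))*conj(1)]
      = (1/6)[(5) + (exp(-2*I*pi/3) + exp(-I*pi/3) + 3*exp(I*pi/3)) + (exp(-2*I*pi/3) + 4*exp(2*I*pi/3)) + (-3) + (4*exp(-2*I*pi/3) + exp(2*I*pi/3)) + (3*exp(-I*pi/3) + exp(2*I*pi/3) + exp(I*pi/3))] = 0/6 = 0
  <chi_rho, chi_1> = (1/6)[1*(5)*conj(1) + 1*(exp(-2*I*pi/3) + exp(-I*pi/3) + 3*exp(I*pi/3))*conj(exp(I*pi/3)) + 1*(exp(-2*I*pi/3) + 4*exp(2*I*pi/3))*conj(exp(2*I*pi/3)) + 1*(-3)*conj(-1) + 1*(4*exp(-2*I*pi/3) + exp(2*I*pi/3))*conj(exp(-2*I*pi/3)) + 1*(3*exp(-I*pi/3) + exp(2*I*pi/3) + exp(I*pi/3))*conj(exp(-I*pi/3))]
      = (1/6)[(5) + (2 + exp(-2*I*pi/3)) + (4 + exp(2*I*pi/3)) + (3) + (4 + exp(-2*I*pi/3)) + (2 + exp(2*I*pi/3))] = 18/6 = 3
  <chi_rho, chi_2> = (1/6)[1*(5)*conj(1) + 1*(exp(-2*I*pi/3) + exp(-I*pi/3) + 3*exp(I*pi/3))*conj(exp(2*I*pi/3)) + 1*(exp(-2*I*pi/3) + 4*exp(2*I*pi/3))*conj(exp(-2*I*pi/3)) + 1*(-3)*conj(1) + 1*(4*exp(-2*I*pi/3) + exp(2*I*pi/3))*conj(exp(2*I*pi/3)) + 1*(3*exp(-I*pi/3) + exp(2*I*pi/3) + exp(I*pi/3))*conj(exp(-2*I*pi/3))]
      = (1/6)[(5) + (-1 + 3*exp(-I*pi/3) + exp(2*I*pi/3)) + (1 + 4*exp(-2*I*pi/3)) + (-3) + (1 + 4*exp(2*I*pi/3)) + (-1 + exp(-2*I*pi/3) + 3*exp(I*pi/3))] = 0/6 = 0
  <chi_rho, chi_3> = (1/6)[1*(5)*conj(1) + 1*(exp(-2*I*pi/3) + exp(-I*pi/3) + 3*exp(I*pi/3))*conj(-1) + 1*(exp(-2*I*pi/3) + 4*exp(2*I*pi/3))*conj(1) + 1*(-3)*conj(-1) + 1*(4*exp(-2*I*pi/3) + exp(2*I*pi/3))*conj(1) + 1*(3*exp(-I*pi/3) + exp(2*I*pi/3) + exp(I*pi/3))*conj(-1)]
      = (1/6)[(5) + (-3*exp(I*pi/3) - exp(-I*pi/3) - exp(-2*I*pi/3)) + (exp(-2*I*pi/3) + 4*exp(2*I*pi/3)) + (3) + (4*exp(-2*I*pi/3) + exp(2*I*pi/3)) + (-exp(I*pi/3) - exp(2*I*pi/3) - 3*exp(-I*pi/3))] = 0/6 = 0
  <chi_rho, chi_4> = (1/6)[1*(5)*conj(1) + 1*(exp(-2*I*pi/3) + exp(-I*pi/3) + 3*exp(I*pi/3))*conj(exp(-2*I*pi/3)) + 1*(exp(-2*I*pi/3) + 4*exp(2*I*pi/3))*conj(exp(2*I*pi/3)) + 1*(-3)*conj(1) + 1*(4*exp(-2*I*pi/3) + exp(2*I*pi/3))*conj(exp(-2*I*pi/3)) + 1*(3*exp(-I*pi/3) + exp(2*I*pi/3) + exp(I*pi/3))*conj(exp(2*I*pi/3))]
      = (1/6)[(5) + (-2 + exp(I*pi/3)) + (4 + exp(2*I*pi/3)) + (-3) + (4 + exp(-2*I*pi/3)) + (-2 + exp(-I*pi/3))] = 6/6 = 1
  <chi_rho, chi_5> = (1/6)[1*(5)*conj(1) + 1*(exp(-2*I*pi/3) + exp(-I*pi/3) + 3*exp(I*pi/3))*conj(exp(-I*pi/3)) + 1*(exp(-2*I*pi/3) + 4*exp(2*I*pi/3))*conj(exp(-2*I*pi/3)) + 1*(-3)*conj(-1) + 1*(4*exp(-2*I*pi/3) + exp(2*I*pi/3))*conj(exp(2*I*pi/3)) + 1*(3*exp(-I*pi/3) + exp(2*I*pi/3) + exp(I*pi/3))*conj(exp(I*pi/3))]
      = (1/6)[(5) + (1 + exp(-I*pi/3) + 3*exp(2*I*pi/3)) + (1 + 4*exp(-2*I*pi/3)) + (3) + (1 + 4*exp(2*I*pi/3)) + (1 + 3*exp(-2*I*pi/3) + exp(I*pi/3))] = 6/6 = 1
(Exp terms are combined using exp(i*s)*conj(exp(i*t)) = exp(i*(s-t)), and sums of them are collapsed using the identity that for every m > 1 the m distinct m-th roots of unity sum to 0, e.g. 1 + exp(2*I*pi/3) + exp(-2*I*pi/3) = 0.)
Dimension check: dim(rho) = sum (mult * dim) = 0*1 + 3*1 + 0*1 + 0*1 + 1*1 + 1*1 = 5 = chi_rho(e) = 5.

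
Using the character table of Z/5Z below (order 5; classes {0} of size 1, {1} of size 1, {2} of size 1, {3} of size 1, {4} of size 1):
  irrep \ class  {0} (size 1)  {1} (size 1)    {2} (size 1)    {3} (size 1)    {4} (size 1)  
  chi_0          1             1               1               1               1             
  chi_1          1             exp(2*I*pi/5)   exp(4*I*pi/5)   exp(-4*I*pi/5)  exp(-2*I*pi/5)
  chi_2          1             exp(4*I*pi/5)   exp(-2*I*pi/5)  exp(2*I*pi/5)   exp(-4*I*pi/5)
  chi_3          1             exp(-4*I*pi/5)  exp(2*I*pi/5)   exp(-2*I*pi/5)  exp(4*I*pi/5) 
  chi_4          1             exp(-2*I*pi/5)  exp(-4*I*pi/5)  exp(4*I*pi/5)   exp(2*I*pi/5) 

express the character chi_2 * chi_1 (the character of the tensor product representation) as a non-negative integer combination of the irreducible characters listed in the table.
chi_2 tensor chi_1 = chi_3 (all other irreducibles have multiplicity 0).

Details: The character of a tensor product is the pointwise product (chi_2 * chi_1)(C) = chi_2(C) * chi_1(C):
  {0}: (1)*(1), {1}: (exp(4*I*pi/5))*(exp(2*I*pi/5)), {2}: (exp(-2*I*pi/5))*(exp(4*I*pi/5)), {3}: (exp(2*I*pi/5))*(exp(-4*I*pi/5)), {4}: (exp(-4*I*pi/5))*(exp(-2*I*pi/5))
so (chi_2 * chi_1) takes values
  {0} -> 1, {1} -> exp(-4*I*pi/5), {2} -> exp(2*I*pi/5), {3} -> exp(-2*I*pi/5), {4} -> exp(4*I*pi/5).
Now take the inner product of this character with each irreducible chi from the table, <chi_2*chi_1, chi> = (1/5) sum_C |C| (chi_2*chi_1)(C) conj(chi(C)):
  <chi_2*chi_1, chi_0> = (1/5)[1*(1)*conj(1) + 1*(exp(-4*I*pi/5))*conj(1) + 1*(exp(2*I*pi/5))*conj(1) + 1*(exp(-2*I*pi/5))*conj(1) + 1*(exp(4*I*pi/5))*conj(1)]
      = (1/5)[(1) + (exp(-4*I*pi/5)) + (exp(2*I*pi/5)) + (exp(-2*I*pi/5)) + (exp(4*I*pi/5))] = 0/5 = 0
  <chi_2*chi_1, chi_1> = (1/5)[1*(1)*conj(1) + 1*(exp(-4*I*pi/5))*conj(exp(2*I*pi/5)) + 1*(exp(2*I*pi/5))*conj(exp(4*I*pi/5)) + 1*(exp(-2*I*pi/5))*conj(exp(-4*I*pi/5)) + 1*(exp(4*I*pi/5))*conj(exp(-2*I*pi/5))]
      = (1/5)[(1) + (exp(4*I*pi/5)) + (exp(-2*I*pi/5)) + (exp(2*I*pi/5)) + (exp(-4*I*pi/5))] = 0/5 = 0
  <chi_2*chi_1, chi_2> = (1/5)[1*(1)*conj(1) + 1*(exp(-4*I*pi/5))*conj(exp(4*I*pi/5)) + 1*(exp(2*I*pi/5))*conj(exp(-2*I*pi/5)) + 1*(exp(-2*I*pi/5))*conj(exp(2*I*pi/5)) + 1*(exp(4*I*pi/5))*conj(exp(-4*I*pi/5))]
      = (1/5)[(1) + (exp(2*I*pi/5)) + (exp(4*I*pi/5)) + (exp(-4*I*pi/5)) + (exp(-2*I*pi/5))] = 0/5 = 0
  <chi_2*chi_1, chi_3> = (1/5)[1*(1)*conj(1) + 1*(exp(-4*I*pi/5))*conj(exp(-4*I*pi/5)) + 1*(exp(2*I*pi/5))*conj(exp(2*I*pi/5)) + 1*(exp(-2*I*pi/5))*conj(exp(-2*I*pi/5)) + 1*(exp(4*I*pi/5))*conj(exp(4*I*pi/5))]
      = (1/5)[(1) + (1) + (1) + (1) + (1)] = 5/5 = 1
  <chi_2*chi_1, chi_4> = (1/5)[1*(1)*conj(1) + 1*(exp(-4*I*pi/5))*conj(exp(-2*I*pi/5)) + 1*(exp(2*I*pi/5))*conj(exp(-4*I*pi/5)) + 1*(exp(-2*I*pi/5))*conj(exp(4*I*pi/5)) + 1*(exp(4*I*pi/5))*conj(exp(2*I*pi/5))]
      = (1/5)[(1) + (exp(-2*I*pi/5)) + (exp(-4*I*pi/5)) + (exp(4*I*pi/5)) + (exp(2*I*pi/5))] = 0/5 = 0
(Exp terms are combined using exp(i*s)*conj(exp(i*t)) = exp(i*(s-t)), and sums of them are collapsed using the identity that for every m > 1 the m distinct m-th roots of unity sum to 0, e.g. 1 + exp(2*I*pi/3) + exp(-2*I*pi/3) = 0.)
Hence the multiplicities are chi_3: 1. Dimension check: dim(chi_2)*dim(chi_1) = 1*1 = 1 and sum (mult * dim) = 1*1 = 1.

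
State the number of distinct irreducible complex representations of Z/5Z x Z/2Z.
10

The number of irreducible complex representations of a finite group equals its number of conjugacy classes. Z/5Z x Z/2Z is abelian of order 10, so every element is its own conjugacy class: 10 classes, so Z/5Z x Z/2Z (order 10) has exactly 10 irreducible complex representations.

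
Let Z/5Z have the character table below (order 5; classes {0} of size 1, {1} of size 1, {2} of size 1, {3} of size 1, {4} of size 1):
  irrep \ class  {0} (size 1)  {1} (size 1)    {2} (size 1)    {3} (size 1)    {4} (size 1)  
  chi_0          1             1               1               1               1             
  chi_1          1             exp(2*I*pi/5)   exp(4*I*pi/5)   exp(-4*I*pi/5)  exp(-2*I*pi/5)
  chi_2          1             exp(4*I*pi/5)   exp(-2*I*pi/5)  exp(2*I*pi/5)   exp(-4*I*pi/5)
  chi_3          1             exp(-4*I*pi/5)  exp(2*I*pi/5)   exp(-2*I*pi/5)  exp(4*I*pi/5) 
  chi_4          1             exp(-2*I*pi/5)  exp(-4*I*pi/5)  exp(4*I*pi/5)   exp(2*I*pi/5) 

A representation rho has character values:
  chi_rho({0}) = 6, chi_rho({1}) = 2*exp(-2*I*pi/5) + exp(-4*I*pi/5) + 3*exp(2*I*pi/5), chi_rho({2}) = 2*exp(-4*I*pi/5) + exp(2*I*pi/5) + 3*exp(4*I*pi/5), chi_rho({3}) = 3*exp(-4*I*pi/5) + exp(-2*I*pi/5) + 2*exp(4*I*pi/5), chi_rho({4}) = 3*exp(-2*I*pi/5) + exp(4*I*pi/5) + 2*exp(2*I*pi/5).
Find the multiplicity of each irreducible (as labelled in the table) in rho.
Multiplicities: chi_0: 0, chi_1: 3, chi_2: 0, chi_3: 1, chi_4: 2.

Proof sketch: Use <chi_rho, chi> = (1/|G|) sum_C |C| * chi_rho(C) * conj(chi(C)) with |G| = 5 for each irreducible chi in the table:
  <chi_rho, chi_0> = (1/5)[1*(6)*conj(1) + 1*(2*exp(-2*I*pi/5) + exp(-4*I*pi/5) + 3*exp(2*I*pi/5))*conj(1) + 1*(2*exp(-4*I*pi/5) + exp(2*I*pi/5) + 3*exp(4*I*pi/5))*conj(1) + 1*(3*exp(-4*I*pi/5) + exp(-2*I*pi/5) + 2*exp(4*I*pi/5))*conj(1) + 1*(3*exp(-2*I*pi/5) + exp(4*I*pi/5) + 2*exp(2*I*pi/5))*conj(1)]
      = (1/5)[(6) + (2*exp(-2*I*pi/5) + exp(-4*I*pi/5) + 3*exp(2*I*pi/5)) + (2*exp(-4*I*pi/5) + exp(2*I*pi/5) + 3*exp(4*I*pi/5)) + (3*exp(-4*I*pi/5) + exp(-2*I*pi/5) + 2*exp(4*I*pi/5)) + (3*exp(-2*I*pi/5) + exp(4*I*pi/5) + 2*exp(2*I*pi/5))] = 0/5 = 0
  <chi_rho, chi_1> = (1/5)[1*(6)*conj(1) + 1*(2*exp(-2*I*pi/5) + exp(-4*I*pi/5) + 3*exp(2*I*pi/5))*conj(exp(2*I*pi/5)) + 1*(2*exp(-4*I*pi/5) + exp(2*I*pi/5) + 3*exp(4*I*pi/5))*conj(exp(4*I*pi/5)) + 1*(3*exp(-4*I*pi/5) + exp(-2*I*pi/5) + 2*exp(4*I*pi/5))*conj(exp(-4*I*pi/5)) + 1*(3*exp(-2*I*pi/5) + exp(4*I*pi/5) + 2*exp(2*I*pi/5))*conj(exp(-2*I*pi/5))]
      = (1/5)[(6) + (3 + 2*exp(-4*I*pi/5) + exp(4*I*pi/5)) + (3 + exp(-2*I*pi/5) + 2*exp(2*I*pi/5)) + (3 + 2*exp(-2*I*pi/5) + exp(2*I*pi/5)) + (3 + exp(-4*I*pi/5) + 2*exp(4*I*pi/5))] = 15/5 = 3
  <chi_rho, chi_2> = (1/5)[1*(6)*conj(1) + 1*(2*exp(-2*I*pi/5) + exp(-4*I*pi/5) + 3*exp(2*I*pi/5))*conj(exp(4*I*pi/5)) + 1*(2*exp(-4*I*pi/5) + exp(2*I*pi/5) + 3*exp(4*I*pi/5))*conj(exp(-2*I*pi/5)) + 1*(3*exp(-4*I*pi/5) + exp(-2*I*pi/5) + 2*exp(4*I*pi/5))*conj(exp(2*I*pi/5)) + 1*(3*exp(-2*I*pi/5) + exp(4*I*pi/5) + 2*exp(2*I*pi/5))*conj(exp(-4*I*pi/5))]
      = (1/5)[(6) + (3*exp(-2*I*pi/5) + exp(2*I*pi/5) + 2*exp(4*I*pi/5)) + (2*exp(-2*I*pi/5) + 3*exp(-4*I*pi/5) + exp(4*I*pi/5)) + (exp(-4*I*pi/5) + 3*exp(4*I*pi/5) + 2*exp(2*I*pi/5)) + (2*exp(-4*I*pi/5) + exp(-2*I*pi/5) + 3*exp(2*I*pi/5))] = 0/5 = 0
  <chi_rho, chi_3> = (1/5)[1*(6)*conj(1) + 1*(2*exp(-2*I*pi/5) + exp(-4*I*pi/5) + 3*exp(2*I*pi/5))*conj(exp(-4*I*pi/5)) + 1*(2*exp(-4*I*pi/5) + exp(2*I*pi/5) + 3*exp(4*I*pi/5))*conj(exp(2*I*pi/5)) + 1*(3*exp(-4*I*pi/5) + exp(-2*I*pi/5) + 2*exp(4*I*pi/5))*conj(exp(-2*I*pi/5)) + 1*(3*exp(-2*I*pi/5) + exp(4*I*pi/5) + 2*exp(2*I*pi/5))*conj(exp(4*I*pi/5))]
      = (1/5)[(6) + (1 + 3*exp(-4*I*pi/5) + 2*exp(2*I*pi/5)) + (1 + 2*exp(4*I*pi/5) + 3*exp(2*I*pi/5)) + (1 + 3*exp(-2*I*pi/5) + 2*exp(-4*I*pi/5)) + (1 + 2*exp(-2*I*pi/5) + 3*exp(4*I*pi/5))] = 5/5 = 1
  <chi_rho, chi_4> = (1/5)[1*(6)*conj(1) + 1*(2*exp(-2*I*pi/5) + exp(-4*I*pi/5) + 3*exp(2*I*pi/5))*conj(exp(-2*I*pi/5)) + 1*(2*exp(-4*I*pi/5) + exp(2*I*pi/5) + 3*exp(4*I*pi/5))*conj(exp(-4*I*pi/5)) + 1*(3*exp(-4*I*pi/5) + exp(-2*I*pi/5) + 2*exp(4*I*pi/5))*conj(exp(4*I*pi/5)) + 1*(3*exp(-2*I*pi/5) + exp(4*I*pi/5) + 2*exp(2*I*pi/5))*conj(exp(2*I*pi/5))]
      = (1/5)[(6) + (2 + exp(-2*I*pi/5) + 3*exp(4*I*pi/5)) + (2 + 3*exp(-2*I*pi/5) + exp(-4*I*pi/5)) + (2 + exp(4*I*pi/5) + 3*exp(2*I*pi/5)) + (2 + 3*exp(-4*I*pi/5) + exp(2*I*pi/5))] = 10/5 = 2
(Exp terms are combined using exp(i*s)*conj(exp(i*t)) = exp(i*(s-t)), and sums of them are collapsed using the identity that for every m > 1 the m distinct m-th roots of unity sum to 0, e.g. 1 + exp(2*I*pi/3) + exp(-2*I*pi/3) = 0.)
Dimension check: dim(rho) = sum (mult * dim) = 0*1 + 3*1 + 0*1 + 1*1 + 2*1 = 6 = chi_rho(e) = 6.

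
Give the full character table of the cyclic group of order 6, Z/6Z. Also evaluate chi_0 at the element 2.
Character table of Z/6Z (irreps indexed chi_0,...,chi_5 with chi_k(m) = zeta_6^(k*m), zeta_6 = exp(2*pi*i/6)):
  irrep \ class  {0} (size 1)  {1} (size 1)    {2} (size 1)    {3} (size 1)  {4} (size 1)    {5} (size 1)  
  chi_0          1             1               1               1             1               1             
  chi_1          1             exp(I*pi/3)     exp(2*I*pi/3)   -1            exp(-2*I*pi/3)  exp(-I*pi/3)  
  chi_2          1             exp(2*I*pi/3)   exp(-2*I*pi/3)  1             exp(2*I*pi/3)   exp(-2*I*pi/3)
  chi_3          1             -1              1               -1            1               -1            
  chi_4          1             exp(-2*I*pi/3)  exp(2*I*pi/3)   1             exp(-2*I*pi/3)  exp(2*I*pi/3) 
  chi_5          1             exp(-I*pi/3)    exp(-2*I*pi/3)  -1            exp(2*I*pi/3)   exp(I*pi/3)   

Spot check: chi_0(2) = zeta_6^(0*2) = zeta_6^0 = 1.

Reasoning: Z/6Z is abelian, so all 6 irreducible complex representations are 1-dimensional. They are given by chi_k(m) = zeta_6^(k*m) for k = 0,...,5. Row orthogonality: sum_m chi_k(m) conj(chi_l(m)) = 6 * [k = l].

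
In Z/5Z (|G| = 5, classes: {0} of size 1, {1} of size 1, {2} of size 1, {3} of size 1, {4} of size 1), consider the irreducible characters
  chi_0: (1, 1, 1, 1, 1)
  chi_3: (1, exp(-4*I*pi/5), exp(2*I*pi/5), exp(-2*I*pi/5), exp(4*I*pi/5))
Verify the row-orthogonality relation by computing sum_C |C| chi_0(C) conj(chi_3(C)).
Sum = 0; so <chi_0, chi_3> = 0 (distinct irreducibles are orthogonal).

Proof sketch: Compute term by term over conjugacy classes (|C| * chi_0(C) * conj(chi_3(C))):
  1*(1)*conj(1) + 1*(1)*conj(exp(-4*I*pi/5)) + 1*(1)*conj(exp(2*I*pi/5)) + 1*(1)*conj(exp(-2*I*pi/5)) + 1*(1)*conj(exp(4*I*pi/5))
  = (1) + (exp(4*I*pi/5)) + (exp(-2*I*pi/5)) + (exp(2*I*pi/5)) + (exp(-4*I*pi/5))
  = 0.
(Exp terms are combined using exp(i*s)*conj(exp(i*t)) = exp(i*(s-t)), and sums of them are collapsed using the identity that for every m > 1 the m distinct m-th roots of unity sum to 0, e.g. 1 + exp(2*I*pi/3) + exp(-2*I*pi/3) = 0.)
Dividing by |G| = 5 gives 0/5 = 0, matching the row-orthogonality relation <chi_0, chi_3> = [chi_0 = chi_3].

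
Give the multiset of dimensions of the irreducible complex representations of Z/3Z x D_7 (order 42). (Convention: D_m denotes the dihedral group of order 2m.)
Dimensions: 1, 1, 1, 1, 1, 1, 2, 2, 2, 2, 2, 2, 2, 2, 2

Justification: There are 15 irreducibles (= number of conjugacy classes). Their dimensions d_i satisfy sum d_i^2 = |G| = 42: 1 + 1 + 1 + 1 + 1 + 1 + 4 + 4 + 4 + 4 + 4 + 4 + 4 + 4 + 4 = 42. (For the product with Z/3Z: each of the 3 1-dim characters of Z/3Z tensors with each irrep of D_7, giving 3 copies of each D_7-dimension.)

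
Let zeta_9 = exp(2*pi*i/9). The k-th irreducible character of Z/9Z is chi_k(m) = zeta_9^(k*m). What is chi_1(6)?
chi_1(6) = zeta_9^6 = exp(-2*I*pi/3)

chi_1(6) = zeta_9^(1*6) = zeta_9^6. Since zeta_9^9 = 1, this equals zeta_9^6 = exp(2*pi*i*6/9) = exp(-2*I*pi/3).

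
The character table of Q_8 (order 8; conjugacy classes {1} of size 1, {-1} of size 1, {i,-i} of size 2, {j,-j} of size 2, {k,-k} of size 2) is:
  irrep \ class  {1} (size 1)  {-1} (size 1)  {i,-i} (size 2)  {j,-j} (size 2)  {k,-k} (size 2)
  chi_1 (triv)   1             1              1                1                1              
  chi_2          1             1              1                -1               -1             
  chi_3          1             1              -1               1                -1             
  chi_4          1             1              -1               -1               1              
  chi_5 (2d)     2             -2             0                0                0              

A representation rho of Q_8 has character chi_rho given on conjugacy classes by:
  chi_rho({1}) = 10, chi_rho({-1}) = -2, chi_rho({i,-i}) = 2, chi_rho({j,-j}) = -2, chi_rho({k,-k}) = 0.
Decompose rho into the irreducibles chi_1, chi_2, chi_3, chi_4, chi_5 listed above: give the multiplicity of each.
Multiplicities: chi_1: 1, chi_2: 2, chi_3: 0, chi_4: 1, chi_5: 3.

Solution. Use <chi_rho, chi> = (1/|G|) sum_C |C| * chi_rho(C) * conj(chi(C)) with |G| = 8 for each irreducible chi in the table:
  <chi_rho, chi_1> = (1/8)[1*(10)*conj(1) + 1*(-2)*conj(1) + 2*(2)*conj(1) + 2*(-2)*conj(1) + 2*(0)*conj(1)]
      = (1/8)[(10) + (-2) + (4) + (-4) + (0)] = 8/8 = 1
  <chi_rho, chi_2> = (1/8)[1*(10)*conj(1) + 1*(-2)*conj(1) + 2*(2)*conj(1) + 2*(-2)*conj(-1) + 2*(0)*conj(-1)]
      = (1/8)[(10) + (-2) + (4) + (4) + (0)] = 16/8 = 2
  <chi_rho, chi_3> = (1/8)[1*(10)*conj(1) + 1*(-2)*conj(1) + 2*(2)*conj(-1) + 2*(-2)*conj(1) + 2*(0)*conj(-1)]
      = (1/8)[(10) + (-2) + (-4) + (-4) + (0)] = 0/8 = 0
  <chi_rho, chi_4> = (1/8)[1*(10)*conj(1) + 1*(-2)*conj(1) + 2*(2)*conj(-1) + 2*(-2)*conj(-1) + 2*(0)*conj(1)]
      = (1/8)[(10) + (-2) + (-4) + (4) + (0)] = 8/8 = 1
  <chi_rho, chi_5> = (1/8)[1*(10)*conj(2) + 1*(-2)*conj(-2) + 2*(2)*conj(0) + 2*(-2)*conj(0) + 2*(0)*conj(0)]
      = (1/8)[(20) + (4) + (0) + (0) + (0)] = 24/8 = 3
Dimension check: dim(rho) = sum (mult * dim) = 1*1 + 2*1 + 0*1 + 1*1 + 3*2 = 10 = chi_rho(e) = 10.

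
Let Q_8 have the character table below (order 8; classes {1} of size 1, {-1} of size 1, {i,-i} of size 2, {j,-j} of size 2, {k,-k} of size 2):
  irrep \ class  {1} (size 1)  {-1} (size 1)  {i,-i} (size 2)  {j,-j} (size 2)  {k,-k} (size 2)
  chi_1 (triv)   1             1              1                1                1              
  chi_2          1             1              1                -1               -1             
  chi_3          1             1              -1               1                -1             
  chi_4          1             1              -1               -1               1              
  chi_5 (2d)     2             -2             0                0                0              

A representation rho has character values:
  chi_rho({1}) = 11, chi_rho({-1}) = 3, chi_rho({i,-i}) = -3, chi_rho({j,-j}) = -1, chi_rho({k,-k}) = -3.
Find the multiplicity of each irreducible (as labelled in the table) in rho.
Multiplicities: chi_1: 0, chi_2: 2, chi_3: 3, chi_4: 2, chi_5: 2.

Details: Use <chi_rho, chi> = (1/|G|) sum_C |C| * chi_rho(C) * conj(chi(C)) with |G| = 8 for each irreducible chi in the table:
  <chi_rho, chi_1> = (1/8)[1*(11)*conj(1) + 1*(3)*conj(1) + 2*(-3)*conj(1) + 2*(-1)*conj(1) + 2*(-3)*conj(1)]
      = (1/8)[(11) + (3) + (-6) + (-2) + (-6)] = 0/8 = 0
  <chi_rho, chi_2> = (1/8)[1*(11)*conj(1) + 1*(3)*conj(1) + 2*(-3)*conj(1) + 2*(-1)*conj(-1) + 2*(-3)*conj(-1)]
      = (1/8)[(11) + (3) + (-6) + (2) + (6)] = 16/8 = 2
  <chi_rho, chi_3> = (1/8)[1*(11)*conj(1) + 1*(3)*conj(1) + 2*(-3)*conj(-1) + 2*(-1)*conj(1) + 2*(-3)*conj(-1)]
      = (1/8)[(11) + (3) + (6) + (-2) + (6)] = 24/8 = 3
  <chi_rho, chi_4> = (1/8)[1*(11)*conj(1) + 1*(3)*conj(1) + 2*(-3)*conj(-1) + 2*(-1)*conj(-1) + 2*(-3)*conj(1)]
      = (1/8)[(11) + (3) + (6) + (2) + (-6)] = 16/8 = 2
  <chi_rho, chi_5> = (1/8)[1*(11)*conj(2) + 1*(3)*conj(-2) + 2*(-3)*conj(0) + 2*(-1)*conj(0) + 2*(-3)*conj(0)]
      = (1/8)[(22) + (-6) + (0) + (0) + (0)] = 16/8 = 2
Dimension check: dim(rho) = sum (mult * dim) = 0*1 + 2*1 + 3*1 + 2*1 + 2*2 = 11 = chi_rho(e) = 11.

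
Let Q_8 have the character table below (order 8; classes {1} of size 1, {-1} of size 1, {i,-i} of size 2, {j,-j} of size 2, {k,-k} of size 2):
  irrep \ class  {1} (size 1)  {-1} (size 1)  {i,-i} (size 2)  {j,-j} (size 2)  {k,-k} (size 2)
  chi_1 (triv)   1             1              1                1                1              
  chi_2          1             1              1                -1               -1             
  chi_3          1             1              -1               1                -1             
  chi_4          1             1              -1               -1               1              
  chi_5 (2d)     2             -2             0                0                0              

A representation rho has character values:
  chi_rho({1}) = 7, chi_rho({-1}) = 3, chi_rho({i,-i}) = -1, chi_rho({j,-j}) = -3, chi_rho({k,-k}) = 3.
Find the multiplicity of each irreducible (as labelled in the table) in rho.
Multiplicities: chi_1: 1, chi_2: 1, chi_3: 0, chi_4: 3, chi_5: 1.

Use <chi_rho, chi> = (1/|G|) sum_C |C| * chi_rho(C) * conj(chi(C)) with |G| = 8 for each irreducible chi in the table:
  <chi_rho, chi_1> = (1/8)[1*(7)*conj(1) + 1*(3)*conj(1) + 2*(-1)*conj(1) + 2*(-3)*conj(1) + 2*(3)*conj(1)]
      = (1/8)[(7) + (3) + (-2) + (-6) + (6)] = 8/8 = 1
  <chi_rho, chi_2> = (1/8)[1*(7)*conj(1) + 1*(3)*conj(1) + 2*(-1)*conj(1) + 2*(-3)*conj(-1) + 2*(3)*conj(-1)]
      = (1/8)[(7) + (3) + (-2) + (6) + (-6)] = 8/8 = 1
  <chi_rho, chi_3> = (1/8)[1*(7)*conj(1) + 1*(3)*conj(1) + 2*(-1)*conj(-1) + 2*(-3)*conj(1) + 2*(3)*conj(-1)]
      = (1/8)[(7) + (3) + (2) + (-6) + (-6)] = 0/8 = 0
  <chi_rho, chi_4> = (1/8)[1*(7)*conj(1) + 1*(3)*conj(1) + 2*(-1)*conj(-1) + 2*(-3)*conj(-1) + 2*(3)*conj(1)]
      = (1/8)[(7) + (3) + (2) + (6) + (6)] = 24/8 = 3
  <chi_rho, chi_5> = (1/8)[1*(7)*conj(2) + 1*(3)*conj(-2) + 2*(-1)*conj(0) + 2*(-3)*conj(0) + 2*(3)*conj(0)]
      = (1/8)[(14) + (-6) + (0) + (0) + (0)] = 8/8 = 1
Dimension check: dim(rho) = sum (mult * dim) = 1*1 + 1*1 + 0*1 + 3*1 + 1*2 = 7 = chi_rho(e) = 7.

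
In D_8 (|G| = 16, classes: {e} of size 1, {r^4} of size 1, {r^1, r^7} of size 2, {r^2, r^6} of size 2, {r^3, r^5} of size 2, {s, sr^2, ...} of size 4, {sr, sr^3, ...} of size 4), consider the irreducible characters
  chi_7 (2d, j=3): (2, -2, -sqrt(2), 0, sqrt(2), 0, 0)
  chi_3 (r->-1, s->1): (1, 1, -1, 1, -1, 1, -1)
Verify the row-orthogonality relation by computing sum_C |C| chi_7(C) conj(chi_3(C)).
Sum = 0; so <chi_7, chi_3> = 0 (distinct irreducibles are orthogonal).

Derivation: Compute term by term over conjugacy classes (|C| * chi_7(C) * conj(chi_3(C))):
  1*(2)*conj(1) + 1*(-2)*conj(1) + 2*(-sqrt(2))*conj(-1) + 2*(0)*conj(1) + 2*(sqrt(2))*conj(-1) + 4*(0)*conj(1) + 4*(0)*conj(-1)
  = (2) + (-2) + (2*sqrt(2)) + (0) + (-2*sqrt(2)) + (0) + (0)
  = 0.
Dividing by |G| = 16 gives 0/16 = 0, matching the row-orthogonality relation <chi_7, chi_3> = [chi_7 = chi_3].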